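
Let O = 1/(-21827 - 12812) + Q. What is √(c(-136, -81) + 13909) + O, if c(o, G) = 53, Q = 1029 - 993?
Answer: 1247003/34639 + √13962 ≈ 154.16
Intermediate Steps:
Q = 36
O = 1247003/34639 (O = 1/(-21827 - 12812) + 36 = 1/(-34639) + 36 = -1/34639 + 36 = 1247003/34639 ≈ 36.000)
√(c(-136, -81) + 13909) + O = √(53 + 13909) + 1247003/34639 = √13962 + 1247003/34639 = 1247003/34639 + √13962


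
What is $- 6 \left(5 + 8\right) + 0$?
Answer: $-78$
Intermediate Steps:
$- 6 \left(5 + 8\right) + 0 = \left(-6\right) 13 + 0 = -78 + 0 = -78$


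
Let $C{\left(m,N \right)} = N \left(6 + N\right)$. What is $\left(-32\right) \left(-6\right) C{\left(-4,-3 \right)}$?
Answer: $-1728$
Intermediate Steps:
$\left(-32\right) \left(-6\right) C{\left(-4,-3 \right)} = \left(-32\right) \left(-6\right) \left(- 3 \left(6 - 3\right)\right) = 192 \left(\left(-3\right) 3\right) = 192 \left(-9\right) = -1728$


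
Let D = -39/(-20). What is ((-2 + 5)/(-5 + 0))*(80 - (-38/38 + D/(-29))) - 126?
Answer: -506457/2900 ≈ -174.64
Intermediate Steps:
D = 39/20 (D = -39*(-1/20) = 39/20 ≈ 1.9500)
((-2 + 5)/(-5 + 0))*(80 - (-38/38 + D/(-29))) - 126 = ((-2 + 5)/(-5 + 0))*(80 - (-38/38 + (39/20)/(-29))) - 126 = (3/(-5))*(80 - (-38*1/38 + (39/20)*(-1/29))) - 126 = (3*(-1/5))*(80 - (-1 - 39/580)) - 126 = -3*(80 - 1*(-619/580))/5 - 126 = -3*(80 + 619/580)/5 - 126 = -3/5*47019/580 - 126 = -141057/2900 - 126 = -506457/2900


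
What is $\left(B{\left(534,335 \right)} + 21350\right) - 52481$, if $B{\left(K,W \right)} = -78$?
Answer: $-31209$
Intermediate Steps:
$\left(B{\left(534,335 \right)} + 21350\right) - 52481 = \left(-78 + 21350\right) - 52481 = 21272 - 52481 = -31209$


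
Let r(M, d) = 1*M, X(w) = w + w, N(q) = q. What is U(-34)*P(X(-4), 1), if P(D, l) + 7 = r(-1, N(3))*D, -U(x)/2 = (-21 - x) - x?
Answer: -94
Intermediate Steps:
X(w) = 2*w
U(x) = 42 + 4*x (U(x) = -2*((-21 - x) - x) = -2*(-21 - 2*x) = 42 + 4*x)
r(M, d) = M
P(D, l) = -7 - D
U(-34)*P(X(-4), 1) = (42 + 4*(-34))*(-7 - 2*(-4)) = (42 - 136)*(-7 - 1*(-8)) = -94*(-7 + 8) = -94*1 = -94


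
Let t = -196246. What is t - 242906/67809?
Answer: -13307487920/67809 ≈ -1.9625e+5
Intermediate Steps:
t - 242906/67809 = -196246 - 242906/67809 = -13307487920/67809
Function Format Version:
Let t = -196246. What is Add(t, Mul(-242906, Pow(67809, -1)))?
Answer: Rational(-13307487920, 67809) ≈ -1.9625e+5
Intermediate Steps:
Add(t, Mul(-242906, Pow(67809, -1))) = Add(-196246, Mul(-242906, Pow(67809, -1))) = Add(-196246, Mul(-242906, Rational(1, 67809))) = Add(-196246, Rational(-242906, 67809)) = Rational(-13307487920, 67809)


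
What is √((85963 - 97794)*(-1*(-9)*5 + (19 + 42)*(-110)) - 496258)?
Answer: 39*√51517 ≈ 8852.0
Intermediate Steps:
√((85963 - 97794)*(-1*(-9)*5 + (19 + 42)*(-110)) - 496258) = √(-11831*(9*5 + 61*(-110)) - 496258) = √(-11831*(45 - 6710) - 496258) = √(-11831*(-6665) - 496258) = √(78853615 - 496258) = √78357357 = 39*√51517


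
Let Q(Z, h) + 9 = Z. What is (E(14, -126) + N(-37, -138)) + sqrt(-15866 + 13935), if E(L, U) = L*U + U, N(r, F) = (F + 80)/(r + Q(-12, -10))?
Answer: -1889 + I*sqrt(1931) ≈ -1889.0 + 43.943*I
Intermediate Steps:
Q(Z, h) = -9 + Z
N(r, F) = (80 + F)/(-21 + r) (N(r, F) = (F + 80)/(r + (-9 - 12)) = (80 + F)/(r - 21) = (80 + F)/(-21 + r))
E(L, U) = U + L*U
(E(14, -126) + N(-37, -138)) + sqrt(-15866 + 13935) = (-126*(1 + 14) + (80 - 138)/(-21 - 37)) + sqrt(-15866 + 13935) = (-126*15 - 58/(-58)) + sqrt(-1931) = (-1890 - 1/58*(-58)) + I*sqrt(1931) = (-1890 + 1) + I*sqrt(1931) = -1889 + I*sqrt(1931)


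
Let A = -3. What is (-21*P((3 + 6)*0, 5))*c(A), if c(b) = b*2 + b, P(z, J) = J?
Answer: 945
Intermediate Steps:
c(b) = 3*b (c(b) = 2*b + b = 3*b)
(-21*P((3 + 6)*0, 5))*c(A) = (-21*5)*(3*(-3)) = -105*(-9) = 945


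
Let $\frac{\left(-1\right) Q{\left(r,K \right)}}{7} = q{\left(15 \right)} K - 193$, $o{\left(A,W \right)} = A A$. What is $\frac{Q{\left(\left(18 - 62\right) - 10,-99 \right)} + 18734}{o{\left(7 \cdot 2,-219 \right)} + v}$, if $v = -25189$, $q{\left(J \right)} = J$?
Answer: $- \frac{10160}{8331} \approx -1.2195$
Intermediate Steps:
$o{\left(A,W \right)} = A^{2}$
$Q{\left(r,K \right)} = 1351 - 105 K$ ($Q{\left(r,K \right)} = - 7 \left(15 K - 193\right) = - 7 \left(-193 + 15 K\right) = 1351 - 105 K$)
$\frac{Q{\left(\left(18 - 62\right) - 10,-99 \right)} + 18734}{o{\left(7 \cdot 2,-219 \right)} + v} = \frac{\left(1351 - -10395\right) + 18734}{\left(7 \cdot 2\right)^{2} - 25189} = \frac{\left(1351 + 10395\right) + 18734}{14^{2} - 25189} = \frac{11746 + 18734}{196 - 25189} = \frac{30480}{-24993} = 30480 \left(- \frac{1}{24993}\right) = - \frac{10160}{8331}$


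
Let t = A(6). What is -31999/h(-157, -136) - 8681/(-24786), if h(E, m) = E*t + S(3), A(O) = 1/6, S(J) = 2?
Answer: 4760022029/3593970 ≈ 1324.4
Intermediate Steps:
A(O) = 1/6 (A(O) = 1*(1/6) = 1/6)
t = 1/6 ≈ 0.16667
h(E, m) = 2 + E/6 (h(E, m) = E*(1/6) + 2 = E/6 + 2 = 2 + E/6)
-31999/h(-157, -136) - 8681/(-24786) = -31999/(2 + (1/6)*(-157)) - 8681/(-24786) = -31999/(2 - 157/6) - 8681*(-1/24786) = -31999/(-145/6) + 8681/24786 = -31999*(-6/145) + 8681/24786 = 191994/145 + 8681/24786 = 4760022029/3593970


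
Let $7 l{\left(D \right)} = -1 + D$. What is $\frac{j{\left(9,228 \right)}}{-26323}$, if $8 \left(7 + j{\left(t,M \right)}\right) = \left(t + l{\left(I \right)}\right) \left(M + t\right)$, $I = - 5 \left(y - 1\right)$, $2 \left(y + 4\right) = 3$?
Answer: $- \frac{36899}{2948176} \approx -0.012516$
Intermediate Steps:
$y = - \frac{5}{2}$ ($y = -4 + \frac{1}{2} \cdot 3 = -4 + \frac{3}{2} = - \frac{5}{2} \approx -2.5$)
$I = \frac{35}{2}$ ($I = - 5 \left(- \frac{5}{2} - 1\right) = \left(-5\right) \left(- \frac{7}{2}\right) = \frac{35}{2} \approx 17.5$)
$l{\left(D \right)} = - \frac{1}{7} + \frac{D}{7}$ ($l{\left(D \right)} = \frac{-1 + D}{7} = - \frac{1}{7} + \frac{D}{7}$)
$j{\left(t,M \right)} = -7 + \frac{\left(\frac{33}{14} + t\right) \left(M + t\right)}{8}$ ($j{\left(t,M \right)} = -7 + \frac{\left(t + \left(- \frac{1}{7} + \frac{1}{7} \cdot \frac{35}{2}\right)\right) \left(M + t\right)}{8} = -7 + \frac{\left(t + \left(- \frac{1}{7} + \frac{5}{2}\right)\right) \left(M + t\right)}{8} = -7 + \frac{\left(t + \frac{33}{14}\right) \left(M + t\right)}{8} = -7 + \frac{\left(\frac{33}{14} + t\right) \left(M + t\right)}{8}$)
$\frac{j{\left(9,228 \right)}}{-26323} = \frac{-7 + \frac{9^{2}}{8} + \frac{33}{112} \cdot 228 + \frac{33}{112} \cdot 9 + \frac{1}{8} \cdot 228 \cdot 9}{-26323} = \left(-7 + \frac{1}{8} \cdot 81 + \frac{1881}{28} + \frac{297}{112} + \frac{513}{2}\right) \left(- \frac{1}{26323}\right) = \left(-7 + \frac{81}{8} + \frac{1881}{28} + \frac{297}{112} + \frac{513}{2}\right) \left(- \frac{1}{26323}\right) = \frac{36899}{112} \left(- \frac{1}{26323}\right) = - \frac{36899}{2948176}$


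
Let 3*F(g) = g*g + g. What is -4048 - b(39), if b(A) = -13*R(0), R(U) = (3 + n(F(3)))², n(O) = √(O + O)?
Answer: -3827 + 156*√2 ≈ -3606.4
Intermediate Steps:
F(g) = g/3 + g²/3 (F(g) = (g*g + g)/3 = (g² + g)/3 = (g + g²)/3 = g/3 + g²/3)
n(O) = √2*√O (n(O) = √(2*O) = √2*√O)
R(U) = (3 + 2*√2)² (R(U) = (3 + √2*√((⅓)*3*(1 + 3)))² = (3 + √2*√((⅓)*3*4))² = (3 + √2*√4)² = (3 + √2*2)² = (3 + 2*√2)²)
b(A) = -221 - 156*√2 (b(A) = -13*(17 + 12*√2) = -221 - 156*√2)
-4048 - b(39) = -4048 - (-221 - 156*√2) = -4048 + (221 + 156*√2) = -3827 + 156*√2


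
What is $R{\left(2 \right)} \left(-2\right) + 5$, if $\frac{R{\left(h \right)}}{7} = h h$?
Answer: $-51$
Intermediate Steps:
$R{\left(h \right)} = 7 h^{2}$ ($R{\left(h \right)} = 7 h h = 7 h^{2}$)
$R{\left(2 \right)} \left(-2\right) + 5 = 7 \cdot 2^{2} \left(-2\right) + 5 = 7 \cdot 4 \left(-2\right) + 5 = 28 \left(-2\right) + 5 = -56 + 5 = -51$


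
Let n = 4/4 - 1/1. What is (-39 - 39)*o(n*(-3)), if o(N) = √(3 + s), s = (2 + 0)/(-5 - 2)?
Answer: -78*√133/7 ≈ -128.51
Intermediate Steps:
s = -2/7 (s = 2/(-7) = 2*(-⅐) = -2/7 ≈ -0.28571)
n = 0 (n = 4*(¼) - 1*1 = 1 - 1 = 0)
o(N) = √133/7 (o(N) = √(3 - 2/7) = √(19/7) = √133/7)
(-39 - 39)*o(n*(-3)) = (-39 - 39)*(√133/7) = -78*√133/7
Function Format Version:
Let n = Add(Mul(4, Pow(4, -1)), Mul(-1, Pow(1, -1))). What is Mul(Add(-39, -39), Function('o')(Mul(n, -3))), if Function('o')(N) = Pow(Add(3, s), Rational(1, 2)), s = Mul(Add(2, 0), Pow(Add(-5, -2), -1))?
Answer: Mul(Rational(-78, 7), Pow(133, Rational(1, 2))) ≈ -128.51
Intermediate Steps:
s = Rational(-2, 7) (s = Mul(2, Pow(-7, -1)) = Mul(2, Rational(-1, 7)) = Rational(-2, 7) ≈ -0.28571)
n = 0 (n = Add(Mul(4, Rational(1, 4)), Mul(-1, 1)) = Add(1, -1) = 0)
Function('o')(N) = Mul(Rational(1, 7), Pow(133, Rational(1, 2))) (Function('o')(N) = Pow(Add(3, Rational(-2, 7)), Rational(1, 2)) = Pow(Rational(19, 7), Rational(1, 2)) = Mul(Rational(1, 7), Pow(133, Rational(1, 2))))
Mul(Add(-39, -39), Function('o')(Mul(n, -3))) = Mul(Add(-39, -39), Mul(Rational(1, 7), Pow(133, Rational(1, 2)))) = Mul(-78, Mul(Rational(1, 7), Pow(133, Rational(1, 2)))) = Mul(Rational(-78, 7), Pow(133, Rational(1, 2)))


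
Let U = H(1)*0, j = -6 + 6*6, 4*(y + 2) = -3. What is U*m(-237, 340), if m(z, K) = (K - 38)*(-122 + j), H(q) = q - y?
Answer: 0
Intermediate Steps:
y = -11/4 (y = -2 + (¼)*(-3) = -2 - ¾ = -11/4 ≈ -2.7500)
H(q) = 11/4 + q (H(q) = q - 1*(-11/4) = q + 11/4 = 11/4 + q)
j = 30 (j = -6 + 36 = 30)
m(z, K) = 3496 - 92*K (m(z, K) = (K - 38)*(-122 + 30) = (-38 + K)*(-92) = 3496 - 92*K)
U = 0 (U = (11/4 + 1)*0 = (15/4)*0 = 0)
U*m(-237, 340) = 0*(3496 - 92*340) = 0*(3496 - 31280) = 0*(-27784) = 0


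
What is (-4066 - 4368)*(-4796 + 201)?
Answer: 38754230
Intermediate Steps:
(-4066 - 4368)*(-4796 + 201) = -8434*(-4595) = 38754230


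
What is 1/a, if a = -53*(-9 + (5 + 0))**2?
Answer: -1/848 ≈ -0.0011792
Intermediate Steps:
a = -848 (a = -53*(-9 + 5)**2 = -53*(-4)**2 = -53*16 = -848)
1/a = 1/(-848) = -1/848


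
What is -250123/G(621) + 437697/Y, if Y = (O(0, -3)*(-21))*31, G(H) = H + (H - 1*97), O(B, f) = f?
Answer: 1408094/248465 ≈ 5.6672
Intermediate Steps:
G(H) = -97 + 2*H (G(H) = H + (H - 97) = H + (-97 + H) = -97 + 2*H)
Y = 1953 (Y = -3*(-21)*31 = 63*31 = 1953)
-250123/G(621) + 437697/Y = -250123/(-97 + 2*621) + 437697/1953 = -250123/(-97 + 1242) + 437697*(1/1953) = -250123/1145 + 48633/217 = 1408094/248465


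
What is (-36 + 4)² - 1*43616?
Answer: -42592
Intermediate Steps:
(-36 + 4)² - 1*43616 = (-32)² - 43616 = 1024 - 43616 = -42592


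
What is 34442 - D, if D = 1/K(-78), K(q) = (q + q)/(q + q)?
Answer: 34441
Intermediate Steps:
K(q) = 1 (K(q) = (2*q)/((2*q)) = (2*q)*(1/(2*q)) = 1)
D = 1 (D = 1/1 = 1)
34442 - D = 34442 - 1*1 = 34442 - 1 = 34441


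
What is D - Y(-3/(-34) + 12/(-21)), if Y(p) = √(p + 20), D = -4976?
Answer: -4976 - √1105510/238 ≈ -4980.4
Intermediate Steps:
Y(p) = √(20 + p)
D - Y(-3/(-34) + 12/(-21)) = -4976 - √(20 + (-3/(-34) + 12/(-21))) = -4976 - √(20 + (-3*(-1/34) + 12*(-1/21))) = -4976 - √(20 + (3/34 - 4/7)) = -4976 - √(20 - 115/238) = -4976 - √(4645/238) = -4976 - √1105510/238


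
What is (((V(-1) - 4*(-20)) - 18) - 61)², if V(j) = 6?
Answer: 49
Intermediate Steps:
(((V(-1) - 4*(-20)) - 18) - 61)² = (((6 - 4*(-20)) - 18) - 61)² = (((6 + 80) - 18) - 61)² = ((86 - 18) - 61)² = (68 - 61)² = 7² = 49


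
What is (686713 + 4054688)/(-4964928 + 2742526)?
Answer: -677343/317486 ≈ -2.1335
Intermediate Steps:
(686713 + 4054688)/(-4964928 + 2742526) = 4741401/(-2222402) = 4741401*(-1/2222402) = -677343/317486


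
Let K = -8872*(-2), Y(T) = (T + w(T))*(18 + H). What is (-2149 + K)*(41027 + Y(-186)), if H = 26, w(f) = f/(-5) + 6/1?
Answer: 541829561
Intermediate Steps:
w(f) = 6 - f/5 (w(f) = f*(-⅕) + 6*1 = -f/5 + 6 = 6 - f/5)
Y(T) = 264 + 176*T/5 (Y(T) = (T + (6 - T/5))*(18 + 26) = (6 + 4*T/5)*44 = 264 + 176*T/5)
K = 17744
(-2149 + K)*(41027 + Y(-186)) = (-2149 + 17744)*(41027 + (264 + (176/5)*(-186))) = 15595*(41027 + (264 - 32736/5)) = 15595*(41027 - 31416/5) = 15595*(173719/5) = 541829561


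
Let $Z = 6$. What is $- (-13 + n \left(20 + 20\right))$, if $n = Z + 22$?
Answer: $-1107$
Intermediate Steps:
$n = 28$ ($n = 6 + 22 = 28$)
$- (-13 + n \left(20 + 20\right)) = - (-13 + 28 \left(20 + 20\right)) = - (-13 + 28 \cdot 40) = - (-13 + 1120) = \left(-1\right) 1107 = -1107$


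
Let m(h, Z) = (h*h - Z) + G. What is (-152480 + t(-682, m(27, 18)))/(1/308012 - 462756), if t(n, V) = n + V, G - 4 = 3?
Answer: 46954581328/142534401071 ≈ 0.32943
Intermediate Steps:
G = 7 (G = 4 + 3 = 7)
m(h, Z) = 7 + h**2 - Z (m(h, Z) = (h*h - Z) + 7 = (h**2 - Z) + 7 = 7 + h**2 - Z)
t(n, V) = V + n
(-152480 + t(-682, m(27, 18)))/(1/308012 - 462756) = (-152480 + ((7 + 27**2 - 1*18) - 682))/(1/308012 - 462756) = (-152480 + ((7 + 729 - 18) - 682))/(1/308012 - 462756) = (-152480 + (718 - 682))/(-142534401071/308012) = (-152480 + 36)*(-308012/142534401071) = -152444*(-308012/142534401071) = 46954581328/142534401071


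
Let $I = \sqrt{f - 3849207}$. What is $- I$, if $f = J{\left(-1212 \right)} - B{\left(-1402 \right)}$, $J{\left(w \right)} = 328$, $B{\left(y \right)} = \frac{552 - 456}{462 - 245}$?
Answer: $- \frac{i \sqrt{181239884063}}{217} \approx - 1961.9 i$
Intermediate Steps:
$B{\left(y \right)} = \frac{96}{217}$
$f = \frac{71080}{217}$ ($f = 328 - \frac{96}{217} = \frac{71080}{217} \approx 327.56$)
$I = \frac{i \sqrt{181239884063}}{217}$ ($I = \sqrt{\frac{71080}{217} - 3849207} = \sqrt{- \frac{835206839}{217}} = \frac{i \sqrt{181239884063}}{217} \approx 1961.9 i$)
$- I = - \frac{i \sqrt{181239884063}}{217}$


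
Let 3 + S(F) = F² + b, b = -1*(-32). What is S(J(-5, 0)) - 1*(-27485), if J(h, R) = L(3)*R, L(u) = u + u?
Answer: 27514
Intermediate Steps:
b = 32
L(u) = 2*u
J(h, R) = 6*R (J(h, R) = (2*3)*R = 6*R)
S(F) = 29 + F² (S(F) = -3 + (F² + 32) = -3 + (32 + F²) = 29 + F²)
S(J(-5, 0)) - 1*(-27485) = (29 + (6*0)²) - 1*(-27485) = (29 + 0²) + 27485 = (29 + 0) + 27485 = 29 + 27485 = 27514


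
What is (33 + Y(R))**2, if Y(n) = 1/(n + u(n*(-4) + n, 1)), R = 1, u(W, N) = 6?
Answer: 53824/49 ≈ 1098.4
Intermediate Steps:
Y(n) = 1/(6 + n) (Y(n) = 1/(n + 6) = 1/(6 + n))
(33 + Y(R))**2 = (33 + 1/(6 + 1))**2 = (33 + 1/7)**2 = (232/7)**2 = 53824/49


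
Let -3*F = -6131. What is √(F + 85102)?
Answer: √784311/3 ≈ 295.20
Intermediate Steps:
F = 6131/3 (F = -⅓*(-6131) = 6131/3 ≈ 2043.7)
√(F + 85102) = √(6131/3 + 85102) = √(261437/3) = √784311/3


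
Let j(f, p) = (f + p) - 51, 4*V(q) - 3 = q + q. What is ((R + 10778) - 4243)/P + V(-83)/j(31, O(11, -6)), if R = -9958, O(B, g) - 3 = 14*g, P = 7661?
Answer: -823/18988 ≈ -0.043343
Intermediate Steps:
V(q) = ¾ + q/2 (V(q) = ¾ + (q + q)/4 = ¾ + (2*q)/4 = ¾ + q/2)
O(B, g) = 3 + 14*g
j(f, p) = -51 + f + p
((R + 10778) - 4243)/P + V(-83)/j(31, O(11, -6)) = ((-9958 + 10778) - 4243)/7661 + (¾ + (½)*(-83))/(-51 + 31 + (3 + 14*(-6))) = (820 - 4243)*(1/7661) + (¾ - 83/2)/(-51 + 31 + (3 - 84)) = -3423*1/7661 - 163/(4*(-51 + 31 - 81)) = -21/47 - 163/4/(-101) = -21/47 - 163/4*(-1/101) = -21/47 + 163/404 = -823/18988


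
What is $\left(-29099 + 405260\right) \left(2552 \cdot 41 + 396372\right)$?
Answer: $188458165644$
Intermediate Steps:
$\left(-29099 + 405260\right) \left(2552 \cdot 41 + 396372\right) = 376161 \left(104632 + 396372\right) = 376161 \cdot 501004 = 188458165644$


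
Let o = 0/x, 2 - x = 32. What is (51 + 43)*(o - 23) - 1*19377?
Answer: -21539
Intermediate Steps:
x = -30 (x = 2 - 1*32 = 2 - 32 = -30)
o = 0 (o = 0/(-30) = 0*(-1/30) = 0)
(51 + 43)*(o - 23) - 1*19377 = (51 + 43)*(0 - 23) - 1*19377 = 94*(-23) - 19377 = -2162 - 19377 = -21539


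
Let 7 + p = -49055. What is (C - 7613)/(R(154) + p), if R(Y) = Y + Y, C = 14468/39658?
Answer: 150950943/966743066 ≈ 0.15614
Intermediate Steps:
C = 7234/19829 (C = 14468*(1/39658) = 7234/19829 ≈ 0.36482)
R(Y) = 2*Y
p = -49062 (p = -7 - 49055 = -49062)
(C - 7613)/(R(154) + p) = (7234/19829 - 7613)/(2*154 - 49062) = -150950943/(19829*(308 - 49062)) = -150950943/19829/(-48754) = -150950943/19829*(-1/48754) = 150950943/966743066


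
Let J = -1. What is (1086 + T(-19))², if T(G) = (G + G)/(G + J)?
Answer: 118352641/100 ≈ 1.1835e+6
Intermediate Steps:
T(G) = 2*G/(-1 + G) (T(G) = (G + G)/(G - 1) = (2*G)/(-1 + G) = 2*G/(-1 + G))
(1086 + T(-19))² = (1086 + 2*(-19)/(-1 - 19))² = (1086 + 2*(-19)/(-20))² = (1086 + 2*(-19)*(-1/20))² = (1086 + 19/10)² = (10879/10)² = 118352641/100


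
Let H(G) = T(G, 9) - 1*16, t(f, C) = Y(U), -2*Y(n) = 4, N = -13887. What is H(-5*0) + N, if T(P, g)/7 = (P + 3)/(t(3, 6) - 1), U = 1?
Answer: -13910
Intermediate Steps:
Y(n) = -2 (Y(n) = -½*4 = -2)
t(f, C) = -2
T(P, g) = -7 - 7*P/3 (T(P, g) = 7*((P + 3)/(-2 - 1)) = 7*((3 + P)/(-3)) = 7*((3 + P)*(-⅓)) = 7*(-1 - P/3) = -7 - 7*P/3)
H(G) = -23 - 7*G/3 (H(G) = (-7 - 7*G/3) - 1*16 = (-7 - 7*G/3) - 16 = -23 - 7*G/3)
H(-5*0) + N = (-23 - (-35)*0/3) - 13887 = (-23 - 7/3*0) - 13887 = (-23 + 0) - 13887 = -23 - 13887 = -13910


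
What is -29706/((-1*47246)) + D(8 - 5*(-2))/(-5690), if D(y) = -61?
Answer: 85954573/134414870 ≈ 0.63947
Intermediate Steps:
-29706/((-1*47246)) + D(8 - 5*(-2))/(-5690) = -29706/((-1*47246)) - 61/(-5690) = -29706/(-47246) - 61*(-1/5690) = -29706*(-1/47246) + 61/5690 = 14853/23623 + 61/5690 = 85954573/134414870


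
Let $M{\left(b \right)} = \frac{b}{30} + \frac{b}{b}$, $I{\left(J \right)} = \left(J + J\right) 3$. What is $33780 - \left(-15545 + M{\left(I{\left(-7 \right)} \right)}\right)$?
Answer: $\frac{246627}{5} \approx 49325.0$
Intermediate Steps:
$I{\left(J \right)} = 6 J$ ($I{\left(J \right)} = 2 J 3 = 6 J$)
$M{\left(b \right)} = 1 + \frac{b}{30}$ ($M{\left(b \right)} = b \frac{1}{30} + 1 = \frac{b}{30} + 1 = 1 + \frac{b}{30}$)
$33780 - \left(-15545 + M{\left(I{\left(-7 \right)} \right)}\right) = 33780 + \left(15545 - \left(1 + \frac{6 \left(-7\right)}{30}\right)\right) = 33780 + \left(15545 - \left(1 + \frac{1}{30} \left(-42\right)\right)\right) = 33780 + \left(15545 - \left(1 - \frac{7}{5}\right)\right) = 33780 + \left(15545 - - \frac{2}{5}\right) = 33780 + \left(15545 + \frac{2}{5}\right) = 33780 + \frac{77727}{5} = \frac{246627}{5}$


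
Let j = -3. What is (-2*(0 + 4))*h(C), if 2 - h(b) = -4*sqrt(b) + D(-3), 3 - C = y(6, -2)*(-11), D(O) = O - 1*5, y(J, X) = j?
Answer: -80 - 32*I*sqrt(30) ≈ -80.0 - 175.27*I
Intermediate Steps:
y(J, X) = -3
D(O) = -5 + O (D(O) = O - 5 = -5 + O)
C = -30 (C = 3 - (-3)*(-11) = 3 - 1*33 = 3 - 33 = -30)
h(b) = 10 + 4*sqrt(b) (h(b) = 2 - (-4*sqrt(b) + (-5 - 3)) = 2 - (-4*sqrt(b) - 8) = 2 - (-8 - 4*sqrt(b)) = 2 + (8 + 4*sqrt(b)) = 10 + 4*sqrt(b))
(-2*(0 + 4))*h(C) = (-2*(0 + 4))*(10 + 4*sqrt(-30)) = (-2*4)*(10 + 4*(I*sqrt(30))) = -8*(10 + 4*I*sqrt(30)) = -80 - 32*I*sqrt(30)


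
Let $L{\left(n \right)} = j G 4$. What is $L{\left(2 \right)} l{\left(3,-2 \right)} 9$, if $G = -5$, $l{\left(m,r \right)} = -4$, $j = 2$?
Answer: $1440$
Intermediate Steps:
$L{\left(n \right)} = -40$ ($L{\left(n \right)} = 2 \left(-5\right) 4 = \left(-10\right) 4 = -40$)
$L{\left(2 \right)} l{\left(3,-2 \right)} 9 = \left(-40\right) \left(-4\right) 9 = 160 \cdot 9 = 1440$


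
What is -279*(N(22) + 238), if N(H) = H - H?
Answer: -66402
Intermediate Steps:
N(H) = 0
-279*(N(22) + 238) = -279*(0 + 238) = -279*238 = -66402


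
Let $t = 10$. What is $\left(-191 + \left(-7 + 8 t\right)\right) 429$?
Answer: $-50622$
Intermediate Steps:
$\left(-191 + \left(-7 + 8 t\right)\right) 429 = \left(-191 + \left(-7 + 8 \cdot 10\right)\right) 429 = \left(-191 + \left(-7 + 80\right)\right) 429 = \left(-191 + 73\right) 429 = \left(-118\right) 429 = -50622$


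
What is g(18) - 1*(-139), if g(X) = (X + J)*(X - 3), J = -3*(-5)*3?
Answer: 1084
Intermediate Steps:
J = 45 (J = 15*3 = 45)
g(X) = (-3 + X)*(45 + X) (g(X) = (X + 45)*(X - 3) = (45 + X)*(-3 + X) = (-3 + X)*(45 + X))
g(18) - 1*(-139) = (-135 + 18**2 + 42*18) - 1*(-139) = (-135 + 324 + 756) + 139 = 945 + 139 = 1084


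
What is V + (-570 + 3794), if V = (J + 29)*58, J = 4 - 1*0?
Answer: 5138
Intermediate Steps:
J = 4 (J = 4 + 0 = 4)
V = 1914 (V = (4 + 29)*58 = 33*58 = 1914)
V + (-570 + 3794) = 1914 + (-570 + 3794) = 1914 + 3224 = 5138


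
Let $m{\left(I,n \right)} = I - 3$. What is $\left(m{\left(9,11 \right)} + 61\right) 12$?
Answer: $804$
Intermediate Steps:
$m{\left(I,n \right)} = -3 + I$
$\left(m{\left(9,11 \right)} + 61\right) 12 = \left(\left(-3 + 9\right) + 61\right) 12 = \left(6 + 61\right) 12 = 67 \cdot 12 = 804$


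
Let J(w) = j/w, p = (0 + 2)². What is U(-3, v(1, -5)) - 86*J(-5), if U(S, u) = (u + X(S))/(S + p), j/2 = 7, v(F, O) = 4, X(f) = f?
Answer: 1209/5 ≈ 241.80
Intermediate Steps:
j = 14 (j = 2*7 = 14)
p = 4 (p = 2² = 4)
U(S, u) = (S + u)/(4 + S) (U(S, u) = (u + S)/(S + 4) = (S + u)/(4 + S))
J(w) = 14/w
U(-3, v(1, -5)) - 86*J(-5) = (-3 + 4)/(4 - 3) - 1204/(-5) = 1/1 - 1204*(-1)/5 = 1*1 - 86*(-14/5) = 1 + 1204/5 = 1209/5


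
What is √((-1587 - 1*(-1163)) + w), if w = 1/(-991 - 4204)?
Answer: I*√11442927795/5195 ≈ 20.591*I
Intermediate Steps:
w = -1/5195 (w = 1/(-5195) = -1/5195 ≈ -0.00019249)
√((-1587 - 1*(-1163)) + w) = √((-1587 - 1*(-1163)) - 1/5195) = √((-1587 + 1163) - 1/5195) = √(-424 - 1/5195) = √(-2202681/5195) = I*√11442927795/5195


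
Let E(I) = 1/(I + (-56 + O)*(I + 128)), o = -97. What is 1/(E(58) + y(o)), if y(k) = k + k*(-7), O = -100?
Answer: 28958/16853555 ≈ 0.0017182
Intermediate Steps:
y(k) = -6*k (y(k) = k - 7*k = -6*k)
E(I) = 1/(-19968 - 155*I) (E(I) = 1/(I + (-56 - 100)*(I + 128)) = 1/(I - 156*(128 + I)) = 1/(I + (-19968 - 156*I)) = 1/(-19968 - 155*I))
1/(E(58) + y(o)) = 1/(-1/(19968 + 155*58) - 6*(-97)) = 1/(-1/(19968 + 8990) + 582) = 1/(-1/28958 + 582) = 1/(16853555/28958) = 28958/16853555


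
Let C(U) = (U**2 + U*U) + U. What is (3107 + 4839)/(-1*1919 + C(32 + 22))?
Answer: 7946/3967 ≈ 2.0030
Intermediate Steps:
C(U) = U + 2*U**2 (C(U) = (U**2 + U**2) + U = 2*U**2 + U = U + 2*U**2)
(3107 + 4839)/(-1*1919 + C(32 + 22)) = (3107 + 4839)/(-1*1919 + (32 + 22)*(1 + 2*(32 + 22))) = 7946/(-1919 + 54*(1 + 2*54)) = 7946/(-1919 + 54*(1 + 108)) = 7946/(-1919 + 54*109) = 7946/(-1919 + 5886) = 7946/3967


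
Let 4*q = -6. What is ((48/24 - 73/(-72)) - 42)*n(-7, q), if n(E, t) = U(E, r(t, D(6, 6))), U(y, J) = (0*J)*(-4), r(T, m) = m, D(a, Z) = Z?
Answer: 0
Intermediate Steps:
q = -3/2 (q = (1/4)*(-6) = -3/2 ≈ -1.5000)
U(y, J) = 0 (U(y, J) = 0*(-4) = 0)
n(E, t) = 0
((48/24 - 73/(-72)) - 42)*n(-7, q) = ((48/24 - 73/(-72)) - 42)*0 = ((48*(1/24) - 73*(-1/72)) - 42)*0 = ((2 + 73/72) - 42)*0 = (217/72 - 42)*0 = -2807/72*0 = 0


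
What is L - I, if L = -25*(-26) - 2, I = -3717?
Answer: 4365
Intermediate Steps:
L = 648 (L = 650 - 2 = 648)
L - I = 648 - 1*(-3717) = 648 + 3717 = 4365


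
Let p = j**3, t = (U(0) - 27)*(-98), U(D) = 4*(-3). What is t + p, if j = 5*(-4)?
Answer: -4178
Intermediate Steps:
U(D) = -12
j = -20
t = 3822 (t = (-12 - 27)*(-98) = -39*(-98) = 3822)
p = -8000 (p = (-20)**3 = -8000)
t + p = 3822 - 8000 = -4178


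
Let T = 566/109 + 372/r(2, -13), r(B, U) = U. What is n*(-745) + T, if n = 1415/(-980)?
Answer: 292247955/277732 ≈ 1052.3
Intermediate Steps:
T = -33190/1417 (T = 566/109 + 372/(-13) = 566*(1/109) + 372*(-1/13) = 566/109 - 372/13 = -33190/1417 ≈ -23.423)
n = -283/196 (n = 1415*(-1/980) = -283/196 ≈ -1.4439)
n*(-745) + T = -283/196*(-745) - 33190/1417 = 210835/196 - 33190/1417 = 292247955/277732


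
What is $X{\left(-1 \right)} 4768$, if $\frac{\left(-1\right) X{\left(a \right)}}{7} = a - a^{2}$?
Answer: $66752$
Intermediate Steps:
$X{\left(a \right)} = - 7 a + 7 a^{2}$ ($X{\left(a \right)} = - 7 \left(a - a^{2}\right) = - 7 a + 7 a^{2}$)
$X{\left(-1 \right)} 4768 = 7 \left(-1\right) \left(-1 - 1\right) 4768 = 7 \left(-1\right) \left(-2\right) 4768 = 14 \cdot 4768 = 66752$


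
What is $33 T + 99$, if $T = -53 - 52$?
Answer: $-3366$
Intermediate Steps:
$T = -105$
$33 T + 99 = 33 \left(-105\right) + 99 = -3465 + 99 = -3366$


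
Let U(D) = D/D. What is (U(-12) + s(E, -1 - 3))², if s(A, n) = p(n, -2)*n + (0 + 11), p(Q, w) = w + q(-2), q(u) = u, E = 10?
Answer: 784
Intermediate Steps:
U(D) = 1
p(Q, w) = -2 + w (p(Q, w) = w - 2 = -2 + w)
s(A, n) = 11 - 4*n (s(A, n) = (-2 - 2)*n + (0 + 11) = -4*n + 11 = 11 - 4*n)
(U(-12) + s(E, -1 - 3))² = (1 + (11 - 4*(-1 - 3)))² = (1 + (11 - 4*(-4)))² = (1 + (11 + 16))² = (1 + 27)² = 28² = 784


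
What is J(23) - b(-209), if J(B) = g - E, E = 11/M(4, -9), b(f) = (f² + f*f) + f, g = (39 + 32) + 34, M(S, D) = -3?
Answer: -261133/3 ≈ -87044.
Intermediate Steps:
g = 105 (g = 71 + 34 = 105)
b(f) = f + 2*f² (b(f) = (f² + f²) + f = 2*f² + f = f + 2*f²)
E = -11/3 (E = 11/(-3) = 11*(-⅓) = -11/3 ≈ -3.6667)
J(B) = 326/3 (J(B) = 105 - 1*(-11/3) = 105 + 11/3 = 326/3)
J(23) - b(-209) = 326/3 - (-209)*(1 + 2*(-209)) = 326/3 - (-209)*(1 - 418) = 326/3 - (-209)*(-417) = 326/3 - 1*87153 = 326/3 - 87153 = -261133/3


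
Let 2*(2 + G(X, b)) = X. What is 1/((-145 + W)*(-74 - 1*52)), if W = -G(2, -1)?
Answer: 1/18144 ≈ 5.5115e-5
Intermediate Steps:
G(X, b) = -2 + X/2
W = 1 (W = -(-2 + (½)*2) = -(-2 + 1) = -1*(-1) = 1)
1/((-145 + W)*(-74 - 1*52)) = 1/((-145 + 1)*(-74 - 1*52)) = 1/(-144*(-74 - 52)) = 1/(-144*(-126)) = 1/18144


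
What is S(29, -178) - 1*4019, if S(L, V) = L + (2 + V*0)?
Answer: -3988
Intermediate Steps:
S(L, V) = 2 + L (S(L, V) = L + (2 + 0) = L + 2 = 2 + L)
S(29, -178) - 1*4019 = (2 + 29) - 1*4019 = 31 - 4019 = -3988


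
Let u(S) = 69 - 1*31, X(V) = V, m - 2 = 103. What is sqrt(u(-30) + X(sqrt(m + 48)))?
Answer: sqrt(38 + 3*sqrt(17)) ≈ 7.0971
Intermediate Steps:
m = 105 (m = 2 + 103 = 105)
u(S) = 38 (u(S) = 69 - 31 = 38)
sqrt(u(-30) + X(sqrt(m + 48))) = sqrt(38 + sqrt(105 + 48)) = sqrt(38 + sqrt(153)) = sqrt(38 + 3*sqrt(17))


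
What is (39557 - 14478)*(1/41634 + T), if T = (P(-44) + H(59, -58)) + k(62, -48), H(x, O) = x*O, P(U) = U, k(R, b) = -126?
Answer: -3750547571833/41634 ≈ -9.0084e+7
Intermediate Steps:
H(x, O) = O*x
T = -3592 (T = (-44 - 58*59) - 126 = (-44 - 3422) - 126 = -3466 - 126 = -3592)
(39557 - 14478)*(1/41634 + T) = (39557 - 14478)*(1/41634 - 3592) = 25079*(1/41634 - 3592) = 25079*(-149549327/41634) = -3750547571833/41634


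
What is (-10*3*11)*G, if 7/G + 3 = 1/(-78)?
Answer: 36036/47 ≈ 766.72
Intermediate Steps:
G = -546/235 (G = 7/(-3 + 1/(-78)) = 7/(-3 - 1/78) = 7/(-235/78) = 7*(-78/235) = -546/235 ≈ -2.3234)
(-10*3*11)*G = (-10*3*11)*(-546/235) = -30*11*(-546/235) = -330*(-546/235) = 36036/47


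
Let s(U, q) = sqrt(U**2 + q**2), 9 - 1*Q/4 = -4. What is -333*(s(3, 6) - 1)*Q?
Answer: 17316 - 51948*sqrt(5) ≈ -98843.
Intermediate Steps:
Q = 52 (Q = 36 - 4*(-4) = 36 + 16 = 52)
-333*(s(3, 6) - 1)*Q = -333*(sqrt(3**2 + 6**2) - 1)*52 = -333*(sqrt(9 + 36) - 1)*52 = -333*(sqrt(45) - 1)*52 = -333*(3*sqrt(5) - 1)*52 = -333*(-1 + 3*sqrt(5))*52 = -333*(-52 + 156*sqrt(5)) = 17316 - 51948*sqrt(5)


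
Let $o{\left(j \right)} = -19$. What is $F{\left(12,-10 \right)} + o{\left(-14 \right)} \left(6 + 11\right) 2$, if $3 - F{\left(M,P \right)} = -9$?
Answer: $-634$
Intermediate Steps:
$F{\left(M,P \right)} = 12$ ($F{\left(M,P \right)} = 3 - -9 = 3 + 9 = 12$)
$F{\left(12,-10 \right)} + o{\left(-14 \right)} \left(6 + 11\right) 2 = 12 - 19 \left(6 + 11\right) 2 = 12 - 19 \cdot 17 \cdot 2 = 12 - 646 = -634$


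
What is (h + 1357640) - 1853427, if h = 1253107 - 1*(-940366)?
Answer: 1697686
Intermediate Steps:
h = 2193473 (h = 1253107 + 940366 = 2193473)
(h + 1357640) - 1853427 = (2193473 + 1357640) - 1853427 = 3551113 - 1853427 = 1697686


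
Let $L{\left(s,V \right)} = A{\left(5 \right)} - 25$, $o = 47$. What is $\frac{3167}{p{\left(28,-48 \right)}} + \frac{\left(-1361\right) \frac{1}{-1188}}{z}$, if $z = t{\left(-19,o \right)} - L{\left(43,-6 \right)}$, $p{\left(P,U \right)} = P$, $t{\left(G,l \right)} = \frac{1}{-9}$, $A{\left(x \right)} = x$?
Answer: $\frac{4679249}{41349} \approx 113.16$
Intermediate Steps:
$L{\left(s,V \right)} = -20$ ($L{\left(s,V \right)} = 5 - 25 = -20$)
$t{\left(G,l \right)} = - \frac{1}{9}$
$z = \frac{179}{9}$ ($z = - \frac{1}{9} - -20 = - \frac{1}{9} + 20 = \frac{179}{9} \approx 19.889$)
$\frac{3167}{p{\left(28,-48 \right)}} + \frac{\left(-1361\right) \frac{1}{-1188}}{z} = \frac{3167}{28} + \frac{\left(-1361\right) \frac{1}{-1188}}{\frac{179}{9}} = 3167 \cdot \frac{1}{28} + \left(-1361\right) \left(- \frac{1}{1188}\right) \frac{9}{179} = \frac{3167}{28} + \frac{1361}{1188} \cdot \frac{9}{179} = \frac{3167}{28} + \frac{1361}{23628} = \frac{4679249}{41349}$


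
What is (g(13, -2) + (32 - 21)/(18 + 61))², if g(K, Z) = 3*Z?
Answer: 214369/6241 ≈ 34.349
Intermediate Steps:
(g(13, -2) + (32 - 21)/(18 + 61))² = (3*(-2) + (32 - 21)/(18 + 61))² = (-6 + 11/79)² = (-463/79)² = 214369/6241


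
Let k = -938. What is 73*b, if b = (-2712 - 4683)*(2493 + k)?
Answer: -839443425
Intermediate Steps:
b = -11499225 (b = (-2712 - 4683)*(2493 - 938) = -7395*1555 = -11499225)
73*b = 73*(-11499225) = -839443425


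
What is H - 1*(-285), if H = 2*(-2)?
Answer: 281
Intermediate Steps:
H = -4
H - 1*(-285) = -4 - 1*(-285) = -4 + 285 = 281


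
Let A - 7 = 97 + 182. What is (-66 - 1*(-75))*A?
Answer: 2574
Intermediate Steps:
A = 286 (A = 7 + (97 + 182) = 7 + 279 = 286)
(-66 - 1*(-75))*A = (-66 - 1*(-75))*286 = (-66 + 75)*286 = 9*286 = 2574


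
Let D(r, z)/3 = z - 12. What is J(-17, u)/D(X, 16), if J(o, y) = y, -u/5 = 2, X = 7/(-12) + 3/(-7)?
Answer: -⅚ ≈ -0.83333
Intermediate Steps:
X = -85/84 (X = 7*(-1/12) + 3*(-⅐) = -7/12 - 3/7 = -85/84 ≈ -1.0119)
u = -10 (u = -5*2 = -10)
D(r, z) = -36 + 3*z (D(r, z) = 3*(z - 12) = 3*(-12 + z) = -36 + 3*z)
J(-17, u)/D(X, 16) = -10/(-36 + 3*16) = -10/(-36 + 48) = -10/12 = -10*1/12 = -⅚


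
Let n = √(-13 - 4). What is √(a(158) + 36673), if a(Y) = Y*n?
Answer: √(36673 + 158*I*√17) ≈ 191.51 + 1.701*I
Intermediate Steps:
n = I*√17 (n = √(-17) = I*√17 ≈ 4.1231*I)
a(Y) = I*Y*√17 (a(Y) = Y*(I*√17) = I*Y*√17)
√(a(158) + 36673) = √(I*158*√17 + 36673) = √(158*I*√17 + 36673) = √(36673 + 158*I*√17)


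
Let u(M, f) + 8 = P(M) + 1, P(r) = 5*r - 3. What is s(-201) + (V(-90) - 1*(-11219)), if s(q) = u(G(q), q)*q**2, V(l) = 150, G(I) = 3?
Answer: 213374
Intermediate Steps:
P(r) = -3 + 5*r
u(M, f) = -10 + 5*M (u(M, f) = -8 + ((-3 + 5*M) + 1) = -8 + (-2 + 5*M) = -10 + 5*M)
s(q) = 5*q**2 (s(q) = (-10 + 5*3)*q**2 = (-10 + 15)*q**2 = 5*q**2)
s(-201) + (V(-90) - 1*(-11219)) = 5*(-201)**2 + (150 - 1*(-11219)) = 5*40401 + (150 + 11219) = 202005 + 11369 = 213374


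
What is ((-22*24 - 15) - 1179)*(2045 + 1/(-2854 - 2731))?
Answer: -19667519928/5585 ≈ -3.5215e+6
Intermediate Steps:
((-22*24 - 15) - 1179)*(2045 + 1/(-2854 - 2731)) = ((-528 - 15) - 1179)*(2045 + 1/(-5585)) = (-543 - 1179)*(2045 - 1/5585) = -1722*11421324/5585 = -19667519928/5585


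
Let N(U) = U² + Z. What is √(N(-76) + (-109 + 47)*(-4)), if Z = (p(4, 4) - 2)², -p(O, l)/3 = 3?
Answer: √6145 ≈ 78.390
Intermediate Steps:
p(O, l) = -9 (p(O, l) = -3*3 = -9)
Z = 121 (Z = (-9 - 2)² = (-11)² = 121)
N(U) = 121 + U² (N(U) = U² + 121 = 121 + U²)
√(N(-76) + (-109 + 47)*(-4)) = √((121 + (-76)²) + (-109 + 47)*(-4)) = √((121 + 5776) - 62*(-4)) = √(5897 + 248) = √6145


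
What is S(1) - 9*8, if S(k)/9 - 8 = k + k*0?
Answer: 9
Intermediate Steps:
S(k) = 72 + 9*k (S(k) = 72 + 9*(k + k*0) = 72 + 9*(k + 0) = 72 + 9*k)
S(1) - 9*8 = (72 + 9*1) - 9*8 = (72 + 9) - 72 = 81 - 72 = 9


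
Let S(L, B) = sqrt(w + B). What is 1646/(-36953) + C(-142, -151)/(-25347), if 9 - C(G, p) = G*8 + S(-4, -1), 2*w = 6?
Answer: -12004621/133806813 + sqrt(2)/25347 ≈ -0.089660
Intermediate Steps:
w = 3 (w = (1/2)*6 = 3)
S(L, B) = sqrt(3 + B)
C(G, p) = 9 - sqrt(2) - 8*G (C(G, p) = 9 - (G*8 + sqrt(3 - 1)) = 9 - (8*G + sqrt(2)) = 9 - (sqrt(2) + 8*G) = 9 + (-sqrt(2) - 8*G) = 9 - sqrt(2) - 8*G)
1646/(-36953) + C(-142, -151)/(-25347) = 1646/(-36953) + (9 - sqrt(2) - 8*(-142))/(-25347) = 1646*(-1/36953) + (9 - sqrt(2) + 1136)*(-1/25347) = -1646/36953 + (1145 - sqrt(2))*(-1/25347) = -1646/36953 + (-1145/25347 + sqrt(2)/25347) = -12004621/133806813 + sqrt(2)/25347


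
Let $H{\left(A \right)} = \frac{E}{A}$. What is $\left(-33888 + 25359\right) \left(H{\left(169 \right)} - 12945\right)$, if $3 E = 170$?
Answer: $\frac{18658452635}{169} \approx 1.104 \cdot 10^{8}$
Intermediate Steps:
$E = \frac{170}{3}$ ($E = \frac{1}{3} \cdot 170 = \frac{170}{3} \approx 56.667$)
$H{\left(A \right)} = \frac{170}{3 A}$
$\left(-33888 + 25359\right) \left(H{\left(169 \right)} - 12945\right) = \left(-33888 + 25359\right) \left(\frac{170}{3 \cdot 169} - 12945\right) = - 8529 \left(\frac{170}{3} \cdot \frac{1}{169} - 12945\right) = - 8529 \left(\frac{170}{507} - 12945\right) = \left(-8529\right) \left(- \frac{6562945}{507}\right) = \frac{18658452635}{169}$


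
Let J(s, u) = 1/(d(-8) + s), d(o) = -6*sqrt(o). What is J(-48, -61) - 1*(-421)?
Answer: 22733/54 + I*sqrt(2)/216 ≈ 420.98 + 0.0065473*I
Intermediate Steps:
J(s, u) = 1/(s - 12*I*sqrt(2)) (J(s, u) = 1/(-12*I*sqrt(2) + s) = 1/(s - 12*I*sqrt(2)))
J(-48, -61) - 1*(-421) = 1/(-48 - 12*I*sqrt(2)) - 1*(-421) = 1/(-48 - 12*I*sqrt(2)) + 421 = 421 + 1/(-48 - 12*I*sqrt(2))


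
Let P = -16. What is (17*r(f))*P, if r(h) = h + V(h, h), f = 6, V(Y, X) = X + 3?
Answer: -4080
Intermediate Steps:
V(Y, X) = 3 + X
r(h) = 3 + 2*h (r(h) = h + (3 + h) = 3 + 2*h)
(17*r(f))*P = (17*(3 + 2*6))*(-16) = (17*(3 + 12))*(-16) = (17*15)*(-16) = 255*(-16) = -4080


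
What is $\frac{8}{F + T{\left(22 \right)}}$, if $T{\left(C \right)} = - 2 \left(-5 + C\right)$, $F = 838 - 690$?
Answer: $\frac{4}{57} \approx 0.070175$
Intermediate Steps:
$F = 148$
$T{\left(C \right)} = 10 - 2 C$
$\frac{8}{F + T{\left(22 \right)}} = \frac{8}{148 + \left(10 - 44\right)} = \frac{8}{148 - 34} = \frac{8}{114} = 8 \cdot \frac{1}{114} = \frac{4}{57}$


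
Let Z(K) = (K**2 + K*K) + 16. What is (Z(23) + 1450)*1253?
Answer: 3162572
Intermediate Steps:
Z(K) = 16 + 2*K**2 (Z(K) = (K**2 + K**2) + 16 = 2*K**2 + 16 = 16 + 2*K**2)
(Z(23) + 1450)*1253 = ((16 + 2*23**2) + 1450)*1253 = ((16 + 2*529) + 1450)*1253 = ((16 + 1058) + 1450)*1253 = (1074 + 1450)*1253 = 2524*1253 = 3162572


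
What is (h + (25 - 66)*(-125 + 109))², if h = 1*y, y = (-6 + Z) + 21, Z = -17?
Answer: 427716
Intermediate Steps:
y = -2 (y = (-6 - 17) + 21 = -23 + 21 = -2)
h = -2 (h = 1*(-2) = -2)
(h + (25 - 66)*(-125 + 109))² = (-2 + (25 - 66)*(-125 + 109))² = (-2 - 41*(-16))² = (-2 + 656)² = 654² = 427716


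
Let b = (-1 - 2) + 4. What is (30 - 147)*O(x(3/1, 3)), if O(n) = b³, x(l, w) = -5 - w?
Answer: -117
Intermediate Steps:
b = 1 (b = -3 + 4 = 1)
O(n) = 1 (O(n) = 1³ = 1)
(30 - 147)*O(x(3/1, 3)) = (30 - 147)*1 = -117*1 = -117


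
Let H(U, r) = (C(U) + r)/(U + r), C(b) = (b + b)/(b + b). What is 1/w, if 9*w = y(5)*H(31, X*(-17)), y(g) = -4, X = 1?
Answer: 63/32 ≈ 1.9688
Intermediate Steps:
C(b) = 1 (C(b) = (2*b)/((2*b)) = (2*b)*(1/(2*b)) = 1)
H(U, r) = (1 + r)/(U + r)
w = 32/63 (w = (-4*(1 + 1*(-17))/(31 + 1*(-17)))/9 = (-4*(1 - 17)/(31 - 17))/9 = (-4*(-16)/14)/9 = (-2*(-16)/7)/9 = (-4*(-8/7))/9 = (⅑)*(32/7) = 32/63 ≈ 0.50794)
1/w = 1/(32/63) = 63/32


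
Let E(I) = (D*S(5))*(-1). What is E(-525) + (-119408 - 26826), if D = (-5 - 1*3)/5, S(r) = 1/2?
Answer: -731166/5 ≈ -1.4623e+5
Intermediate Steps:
S(r) = ½
D = -8/5 (D = (-5 - 3)/5 = (⅕)*(-8) = -8/5 ≈ -1.6000)
E(I) = ⅘ (E(I) = -8/5*½*(-1) = -⅘*(-1) = ⅘)
E(-525) + (-119408 - 26826) = ⅘ + (-119408 - 26826) = ⅘ - 146234 = -731166/5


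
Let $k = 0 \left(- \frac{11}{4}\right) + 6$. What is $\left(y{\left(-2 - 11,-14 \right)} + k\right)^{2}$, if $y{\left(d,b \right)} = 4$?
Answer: $100$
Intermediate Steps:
$k = 6$ ($k = 0 \left(\left(-11\right) \frac{1}{4}\right) + 6 = 0 \left(- \frac{11}{4}\right) + 6 = 0 + 6 = 6$)
$\left(y{\left(-2 - 11,-14 \right)} + k\right)^{2} = \left(4 + 6\right)^{2} = 10^{2} = 100$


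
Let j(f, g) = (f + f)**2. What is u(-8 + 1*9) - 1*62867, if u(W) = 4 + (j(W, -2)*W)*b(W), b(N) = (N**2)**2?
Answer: -62859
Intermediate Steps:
j(f, g) = 4*f**2 (j(f, g) = (2*f)**2 = 4*f**2)
b(N) = N**4
u(W) = 4 + 4*W**7 (u(W) = 4 + ((4*W**2)*W)*W**4 = 4 + (4*W**3)*W**4 = 4 + 4*W**7)
u(-8 + 1*9) - 1*62867 = (4 + 4*(-8 + 1*9)**7) - 1*62867 = (4 + 4*(-8 + 9)**7) - 62867 = (4 + 4*1**7) - 62867 = (4 + 4*1) - 62867 = (4 + 4) - 62867 = 8 - 62867 = -62859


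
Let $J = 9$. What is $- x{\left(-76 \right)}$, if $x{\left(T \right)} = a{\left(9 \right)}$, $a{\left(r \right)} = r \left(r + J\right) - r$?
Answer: $-153$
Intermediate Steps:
$a{\left(r \right)} = - r + r \left(9 + r\right)$ ($a{\left(r \right)} = r \left(r + 9\right) - r = r \left(9 + r\right) - r = - r + r \left(9 + r\right)$)
$x{\left(T \right)} = 153$ ($x{\left(T \right)} = 9 \left(8 + 9\right) = 9 \cdot 17 = 153$)
$- x{\left(-76 \right)} = \left(-1\right) 153 = -153$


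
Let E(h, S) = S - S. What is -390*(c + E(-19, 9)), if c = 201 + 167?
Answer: -143520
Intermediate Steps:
c = 368
E(h, S) = 0
-390*(c + E(-19, 9)) = -390*(368 + 0) = -390*368 = -143520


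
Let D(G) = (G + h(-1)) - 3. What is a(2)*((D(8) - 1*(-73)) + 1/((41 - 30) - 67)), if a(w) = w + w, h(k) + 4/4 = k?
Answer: 4255/14 ≈ 303.93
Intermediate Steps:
h(k) = -1 + k
D(G) = -5 + G (D(G) = (G + (-1 - 1)) - 3 = (G - 2) - 3 = (-2 + G) - 3 = -5 + G)
a(w) = 2*w
a(2)*((D(8) - 1*(-73)) + 1/((41 - 30) - 67)) = (2*2)*(((-5 + 8) - 1*(-73)) + 1/((41 - 30) - 67)) = 4*((3 + 73) + 1/(11 - 67)) = 4*(76 + 1/(-56)) = 4*(76 - 1/56) = 4*(4255/56) = 4255/14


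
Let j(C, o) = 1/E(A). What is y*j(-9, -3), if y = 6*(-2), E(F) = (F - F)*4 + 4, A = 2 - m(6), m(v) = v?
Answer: -3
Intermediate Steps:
A = -4 (A = 2 - 1*6 = 2 - 6 = -4)
E(F) = 4 (E(F) = 0*4 + 4 = 0 + 4 = 4)
j(C, o) = ¼ (j(C, o) = 1/4 = ¼)
y = -12
y*j(-9, -3) = -12*¼ = -3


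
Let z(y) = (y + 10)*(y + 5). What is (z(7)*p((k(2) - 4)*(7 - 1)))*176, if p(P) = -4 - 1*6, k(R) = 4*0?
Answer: -359040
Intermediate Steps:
k(R) = 0
z(y) = (5 + y)*(10 + y) (z(y) = (10 + y)*(5 + y) = (5 + y)*(10 + y))
p(P) = -10 (p(P) = -4 - 6 = -10)
(z(7)*p((k(2) - 4)*(7 - 1)))*176 = ((50 + 7² + 15*7)*(-10))*176 = ((50 + 49 + 105)*(-10))*176 = (204*(-10))*176 = -2040*176 = -359040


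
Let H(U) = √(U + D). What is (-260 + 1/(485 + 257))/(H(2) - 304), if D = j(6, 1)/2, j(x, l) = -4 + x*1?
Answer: 29323688/34285223 + 192919*√3/68570446 ≈ 0.86016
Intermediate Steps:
j(x, l) = -4 + x
D = 1 (D = (-4 + 6)/2 = 2*(½) = 1)
H(U) = √(1 + U) (H(U) = √(U + 1) = √(1 + U))
(-260 + 1/(485 + 257))/(H(2) - 304) = (-260 + 1/(485 + 257))/(√(1 + 2) - 304) = (-260 + 1/742)/(√3 - 304) = (-260 + 1/742)/(-304 + √3) = -192919/(742*(-304 + √3))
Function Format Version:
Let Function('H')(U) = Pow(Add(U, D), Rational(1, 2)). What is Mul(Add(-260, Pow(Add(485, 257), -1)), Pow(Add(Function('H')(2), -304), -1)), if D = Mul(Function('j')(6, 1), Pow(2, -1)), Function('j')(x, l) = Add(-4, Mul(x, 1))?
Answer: Add(Rational(29323688, 34285223), Mul(Rational(192919, 68570446), Pow(3, Rational(1, 2)))) ≈ 0.86016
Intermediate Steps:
Function('j')(x, l) = Add(-4, x)
D = 1 (D = Mul(Add(-4, 6), Pow(2, -1)) = Mul(2, Rational(1, 2)) = 1)
Function('H')(U) = Pow(Add(1, U), Rational(1, 2)) (Function('H')(U) = Pow(Add(U, 1), Rational(1, 2)) = Pow(Add(1, U), Rational(1, 2)))
Mul(Add(-260, Pow(Add(485, 257), -1)), Pow(Add(Function('H')(2), -304), -1)) = Mul(Add(-260, Pow(Add(485, 257), -1)), Pow(Add(Pow(Add(1, 2), Rational(1, 2)), -304), -1)) = Mul(Add(-260, Pow(742, -1)), Pow(Add(Pow(3, Rational(1, 2)), -304), -1)) = Mul(Add(-260, Rational(1, 742)), Pow(Add(-304, Pow(3, Rational(1, 2))), -1)) = Mul(Rational(-192919, 742), Pow(Add(-304, Pow(3, Rational(1, 2))), -1))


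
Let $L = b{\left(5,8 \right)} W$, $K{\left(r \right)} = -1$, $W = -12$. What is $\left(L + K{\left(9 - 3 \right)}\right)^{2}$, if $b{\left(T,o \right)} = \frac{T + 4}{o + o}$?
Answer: $\frac{961}{16} \approx 60.063$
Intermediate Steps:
$b{\left(T,o \right)} = \frac{4 + T}{2 o}$
$L = - \frac{27}{4}$ ($L = \frac{4 + 5}{2 \cdot 8} \left(-12\right) = \frac{1}{2} \cdot \frac{1}{8} \cdot 9 \left(-12\right) = \frac{9}{16} \left(-12\right) = - \frac{27}{4} \approx -6.75$)
$\left(L + K{\left(9 - 3 \right)}\right)^{2} = \left(- \frac{27}{4} - 1\right)^{2} = \left(- \frac{31}{4}\right)^{2} = \frac{961}{16}$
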